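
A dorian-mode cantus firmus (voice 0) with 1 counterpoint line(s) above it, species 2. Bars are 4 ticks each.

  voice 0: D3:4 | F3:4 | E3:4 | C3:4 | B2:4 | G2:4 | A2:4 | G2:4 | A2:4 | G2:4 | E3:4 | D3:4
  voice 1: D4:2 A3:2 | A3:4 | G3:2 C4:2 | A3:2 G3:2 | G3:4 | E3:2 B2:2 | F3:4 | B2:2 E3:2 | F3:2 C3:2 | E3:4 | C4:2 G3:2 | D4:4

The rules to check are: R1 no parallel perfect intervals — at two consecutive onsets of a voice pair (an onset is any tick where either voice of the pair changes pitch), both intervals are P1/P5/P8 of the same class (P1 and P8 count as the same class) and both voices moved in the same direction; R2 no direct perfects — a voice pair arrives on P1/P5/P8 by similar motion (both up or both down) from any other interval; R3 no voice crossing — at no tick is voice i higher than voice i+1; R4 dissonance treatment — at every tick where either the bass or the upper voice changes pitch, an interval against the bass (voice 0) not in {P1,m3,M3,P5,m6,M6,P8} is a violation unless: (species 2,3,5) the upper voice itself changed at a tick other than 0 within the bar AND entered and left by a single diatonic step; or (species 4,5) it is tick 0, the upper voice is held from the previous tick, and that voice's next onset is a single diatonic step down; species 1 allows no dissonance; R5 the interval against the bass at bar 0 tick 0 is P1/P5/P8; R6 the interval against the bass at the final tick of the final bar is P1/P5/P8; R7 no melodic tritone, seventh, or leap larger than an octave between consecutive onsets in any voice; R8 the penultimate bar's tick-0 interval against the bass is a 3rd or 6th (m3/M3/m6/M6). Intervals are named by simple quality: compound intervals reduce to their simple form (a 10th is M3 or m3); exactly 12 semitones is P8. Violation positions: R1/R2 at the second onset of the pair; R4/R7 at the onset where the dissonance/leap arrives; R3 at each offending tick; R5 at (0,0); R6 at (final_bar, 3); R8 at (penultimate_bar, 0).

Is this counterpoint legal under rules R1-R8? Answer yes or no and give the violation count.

No (2 violations)

bar 0: v0=D3 v1=D4 (P8)
bar 1: v0=F3 v1=A3 (M3)
bar 2: v0=E3 v1=G3 (m3)
bar 3: v0=C3 v1=A3 (M6)
bar 4: v0=B2 v1=G3 (m6)
bar 5: v0=G2 v1=E3 (M6)
bar 6: v0=A2 v1=F3 (m6)
bar 7: v0=G2 v1=B2 (M3)
bar 8: v0=A2 v1=F3 (m6)
bar 9: v0=G2 v1=E3 (M6)
bar 10: v0=E3 v1=C4 (m6)
bar 11: v0=D3 v1=D4 (P8)
  R7 @ bar6.0: B2->F3 leap 6st
  R7 @ bar7.0: F3->B2 leap 6st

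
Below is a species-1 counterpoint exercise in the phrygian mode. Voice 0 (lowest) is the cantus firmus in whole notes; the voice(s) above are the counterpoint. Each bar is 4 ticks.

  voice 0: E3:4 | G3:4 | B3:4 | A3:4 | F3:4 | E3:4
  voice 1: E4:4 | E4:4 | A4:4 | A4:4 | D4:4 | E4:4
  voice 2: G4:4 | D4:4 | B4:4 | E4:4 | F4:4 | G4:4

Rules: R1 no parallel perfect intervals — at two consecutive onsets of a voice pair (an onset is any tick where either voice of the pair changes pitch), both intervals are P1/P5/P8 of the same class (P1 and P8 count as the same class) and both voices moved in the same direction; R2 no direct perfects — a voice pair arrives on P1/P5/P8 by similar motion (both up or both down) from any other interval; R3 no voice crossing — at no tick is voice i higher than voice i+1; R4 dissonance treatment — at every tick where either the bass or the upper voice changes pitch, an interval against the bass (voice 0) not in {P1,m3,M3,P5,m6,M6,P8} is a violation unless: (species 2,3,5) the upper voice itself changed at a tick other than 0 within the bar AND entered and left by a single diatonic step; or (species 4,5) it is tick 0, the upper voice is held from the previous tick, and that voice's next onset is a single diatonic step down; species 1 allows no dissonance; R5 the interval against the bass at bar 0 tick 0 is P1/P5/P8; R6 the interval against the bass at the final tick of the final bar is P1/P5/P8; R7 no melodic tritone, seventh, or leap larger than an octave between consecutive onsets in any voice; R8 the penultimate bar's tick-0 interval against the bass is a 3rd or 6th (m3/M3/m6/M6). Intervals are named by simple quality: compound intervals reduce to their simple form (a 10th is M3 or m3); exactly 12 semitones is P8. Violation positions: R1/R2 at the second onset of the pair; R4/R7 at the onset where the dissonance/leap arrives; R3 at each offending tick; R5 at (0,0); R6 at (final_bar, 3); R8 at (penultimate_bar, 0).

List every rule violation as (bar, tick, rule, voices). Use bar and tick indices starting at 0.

(0, 0, R5, (0, 2))
(1, 0, R3, (1, 2))
(1, 1, R3, (1, 2))
(1, 2, R3, (1, 2))
(1, 3, R3, (1, 2))
(2, 0, R2, (0, 2))
(2, 0, R4, (0, 1))
(3, 0, R2, (0, 2))
(3, 0, R3, (1, 2))
(3, 1, R3, (1, 2))
(3, 2, R3, (1, 2))
(3, 3, R3, (1, 2))
(4, 0, R8, (0, 2))
(5, 3, R6, (0, 2))

bar 0: v0=E3 v1=E4 v2=G4 downbeat m3
bar 1: v0=G3 v1=E4 v2=D4 downbeat P5
bar 2: v0=B3 v1=A4 v2=B4 downbeat P8
bar 3: v0=A3 v1=A4 v2=E4 downbeat P5
bar 4: v0=F3 v1=D4 v2=F4 downbeat P8
bar 5: v0=E3 v1=E4 v2=G4 downbeat m3
  -> R5 @ bar 0 tick 0 v(0, 2): opens on m3
  -> R3 @ bar 1 tick 0 v(1, 2): E4 above D4
  -> R3 @ bar 1 tick 1 v(1, 2): E4 above D4
  -> R3 @ bar 1 tick 2 v(1, 2): E4 above D4
  -> R3 @ bar 1 tick 3 v(1, 2): E4 above D4
  -> R2 @ bar 2 tick 0 v(0, 2): G3/D4 P5 -> B3/B4 P8 similar
  -> R4 @ bar 2 tick 0 v(0, 1): B3/A4 m7 untreated
  -> R2 @ bar 3 tick 0 v(0, 2): B3/B4 P8 -> A3/E4 P5 similar
  -> R3 @ bar 3 tick 0 v(1, 2): A4 above E4
  -> R3 @ bar 3 tick 1 v(1, 2): A4 above E4
  -> R3 @ bar 3 tick 2 v(1, 2): A4 above E4
  -> R3 @ bar 3 tick 3 v(1, 2): A4 above E4
  -> R8 @ bar 4 tick 0 v(0, 2): penult P8 not 3rd/6th
  -> R6 @ bar 5 tick 3 v(0, 2): closes on m3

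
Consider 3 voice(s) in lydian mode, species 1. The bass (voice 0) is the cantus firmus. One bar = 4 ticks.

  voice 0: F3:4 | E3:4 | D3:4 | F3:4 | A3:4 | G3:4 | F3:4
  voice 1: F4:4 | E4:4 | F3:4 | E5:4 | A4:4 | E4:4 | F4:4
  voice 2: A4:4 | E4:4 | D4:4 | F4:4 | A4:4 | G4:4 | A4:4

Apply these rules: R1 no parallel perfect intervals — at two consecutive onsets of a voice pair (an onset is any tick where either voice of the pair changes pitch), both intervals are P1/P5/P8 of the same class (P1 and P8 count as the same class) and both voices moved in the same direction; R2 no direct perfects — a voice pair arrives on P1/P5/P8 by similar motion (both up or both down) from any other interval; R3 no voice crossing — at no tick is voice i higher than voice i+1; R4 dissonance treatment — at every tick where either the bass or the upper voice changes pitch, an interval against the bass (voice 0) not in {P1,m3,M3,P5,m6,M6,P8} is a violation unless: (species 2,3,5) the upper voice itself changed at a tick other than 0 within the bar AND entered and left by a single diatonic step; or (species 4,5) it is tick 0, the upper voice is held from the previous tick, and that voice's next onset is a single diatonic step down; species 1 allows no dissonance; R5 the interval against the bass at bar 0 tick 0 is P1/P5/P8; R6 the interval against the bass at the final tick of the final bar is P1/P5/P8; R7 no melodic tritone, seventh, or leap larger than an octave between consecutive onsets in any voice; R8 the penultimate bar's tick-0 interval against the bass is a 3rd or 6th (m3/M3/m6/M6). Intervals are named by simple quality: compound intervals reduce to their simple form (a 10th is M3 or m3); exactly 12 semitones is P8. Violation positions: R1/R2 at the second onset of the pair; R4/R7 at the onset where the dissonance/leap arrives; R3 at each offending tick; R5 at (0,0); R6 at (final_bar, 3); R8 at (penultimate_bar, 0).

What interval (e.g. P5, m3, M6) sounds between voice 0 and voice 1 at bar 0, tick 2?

voice 0=F3 voice 1=F4 -> P8

P8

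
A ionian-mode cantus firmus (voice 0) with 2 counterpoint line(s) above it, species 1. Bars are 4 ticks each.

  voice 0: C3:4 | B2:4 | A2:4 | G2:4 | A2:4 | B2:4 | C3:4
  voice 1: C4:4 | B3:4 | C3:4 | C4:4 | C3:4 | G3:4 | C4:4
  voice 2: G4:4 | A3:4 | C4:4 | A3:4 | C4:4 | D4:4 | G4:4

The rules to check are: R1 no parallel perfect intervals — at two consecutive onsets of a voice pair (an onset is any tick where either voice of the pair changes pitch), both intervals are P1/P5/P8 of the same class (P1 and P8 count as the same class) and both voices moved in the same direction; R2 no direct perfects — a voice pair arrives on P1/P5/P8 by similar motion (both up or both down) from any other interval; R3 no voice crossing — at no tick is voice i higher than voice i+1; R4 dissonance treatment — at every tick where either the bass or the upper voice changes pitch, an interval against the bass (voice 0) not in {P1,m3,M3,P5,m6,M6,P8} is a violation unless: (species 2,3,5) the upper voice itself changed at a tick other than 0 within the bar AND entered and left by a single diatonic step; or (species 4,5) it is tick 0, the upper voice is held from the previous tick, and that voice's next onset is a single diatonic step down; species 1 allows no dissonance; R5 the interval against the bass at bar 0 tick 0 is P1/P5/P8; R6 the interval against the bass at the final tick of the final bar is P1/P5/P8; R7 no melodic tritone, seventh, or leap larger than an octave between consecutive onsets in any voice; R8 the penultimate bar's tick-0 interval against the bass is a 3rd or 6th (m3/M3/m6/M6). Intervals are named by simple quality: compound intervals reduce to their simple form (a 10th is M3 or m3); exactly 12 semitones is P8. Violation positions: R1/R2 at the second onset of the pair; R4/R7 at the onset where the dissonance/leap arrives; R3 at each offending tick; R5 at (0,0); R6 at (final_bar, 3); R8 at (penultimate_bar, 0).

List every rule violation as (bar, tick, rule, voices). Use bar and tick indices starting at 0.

bar 0: v0=C3 v1=C4 v2=G4 downbeat P5
bar 1: v0=B2 v1=B3 v2=A3 downbeat m7
bar 2: v0=A2 v1=C3 v2=C4 downbeat m3
bar 3: v0=G2 v1=C4 v2=A3 downbeat M2
bar 4: v0=A2 v1=C3 v2=C4 downbeat m3
bar 5: v0=B2 v1=G3 v2=D4 downbeat m3
bar 6: v0=C3 v1=C4 v2=G4 downbeat P5
  -> R1 @ bar 1 tick 0 v(0, 1): C3/C4 P8 -> B2/B3 P8 similar
  -> R3 @ bar 1 tick 0 v(1, 2): B3 above A3
  -> R4 @ bar 1 tick 0 v(0, 2): B2/A3 m7 untreated
  -> R7 @ bar 1 tick 0 v(2,): G4->A3 leap 10st
  -> R3 @ bar 1 tick 1 v(1, 2): B3 above A3
  -> R3 @ bar 1 tick 2 v(1, 2): B3 above A3
  -> R3 @ bar 1 tick 3 v(1, 2): B3 above A3
  -> R7 @ bar 2 tick 0 v(1,): B3->C3 leap 11st
  -> R3 @ bar 3 tick 0 v(1, 2): C4 above A3
  -> R4 @ bar 3 tick 0 v(0, 1): G2/C4 P4 untreated
  -> R4 @ bar 3 tick 0 v(0, 2): G2/A3 M2 untreated
  -> R3 @ bar 3 tick 1 v(1, 2): C4 above A3
  -> R3 @ bar 3 tick 2 v(1, 2): C4 above A3
  -> R3 @ bar 3 tick 3 v(1, 2): C4 above A3
  -> R2 @ bar 5 tick 0 v(1, 2): C3/C4 P8 -> G3/D4 P5 similar
  -> R1 @ bar 6 tick 0 v(1, 2): G3/D4 P5 -> C4/G4 P5 similar
  -> R2 @ bar 6 tick 0 v(0, 1): B2/G3 m6 -> C3/C4 P8 similar
  -> R2 @ bar 6 tick 0 v(0, 2): B2/D4 m3 -> C3/G4 P5 similar

(1, 0, R1, (0, 1))
(1, 0, R3, (1, 2))
(1, 0, R4, (0, 2))
(1, 0, R7, (2,))
(1, 1, R3, (1, 2))
(1, 2, R3, (1, 2))
(1, 3, R3, (1, 2))
(2, 0, R7, (1,))
(3, 0, R3, (1, 2))
(3, 0, R4, (0, 1))
(3, 0, R4, (0, 2))
(3, 1, R3, (1, 2))
(3, 2, R3, (1, 2))
(3, 3, R3, (1, 2))
(5, 0, R2, (1, 2))
(6, 0, R1, (1, 2))
(6, 0, R2, (0, 1))
(6, 0, R2, (0, 2))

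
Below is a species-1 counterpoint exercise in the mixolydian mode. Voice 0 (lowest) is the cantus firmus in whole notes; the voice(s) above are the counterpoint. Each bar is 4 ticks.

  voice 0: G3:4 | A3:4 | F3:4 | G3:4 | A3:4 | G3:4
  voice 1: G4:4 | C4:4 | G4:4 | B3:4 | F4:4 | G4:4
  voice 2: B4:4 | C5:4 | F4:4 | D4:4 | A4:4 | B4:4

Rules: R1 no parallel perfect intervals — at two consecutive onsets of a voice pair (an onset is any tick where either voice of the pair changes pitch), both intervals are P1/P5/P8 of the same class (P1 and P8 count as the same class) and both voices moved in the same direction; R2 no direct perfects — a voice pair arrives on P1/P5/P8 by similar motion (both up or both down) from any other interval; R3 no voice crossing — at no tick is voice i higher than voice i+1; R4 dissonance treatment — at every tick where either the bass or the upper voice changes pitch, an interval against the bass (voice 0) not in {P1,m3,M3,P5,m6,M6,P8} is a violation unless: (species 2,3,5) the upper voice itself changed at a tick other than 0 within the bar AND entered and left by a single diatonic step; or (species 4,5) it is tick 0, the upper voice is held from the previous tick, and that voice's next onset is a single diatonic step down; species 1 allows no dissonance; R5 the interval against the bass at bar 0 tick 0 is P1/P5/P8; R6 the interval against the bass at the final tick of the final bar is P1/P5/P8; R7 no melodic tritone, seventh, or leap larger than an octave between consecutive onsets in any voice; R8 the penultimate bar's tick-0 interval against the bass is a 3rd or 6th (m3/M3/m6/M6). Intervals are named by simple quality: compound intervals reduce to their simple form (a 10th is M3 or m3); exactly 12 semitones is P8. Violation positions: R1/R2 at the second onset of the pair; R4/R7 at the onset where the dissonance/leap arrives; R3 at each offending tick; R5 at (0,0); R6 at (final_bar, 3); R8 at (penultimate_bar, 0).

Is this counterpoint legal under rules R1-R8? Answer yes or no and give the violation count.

No (11 violations)

bar 0: v0=G3 v1=G4 v2=B4 (M3)
bar 1: v0=A3 v1=C4 v2=C5 (m3)
bar 2: v0=F3 v1=G4 v2=F4 (P8)
bar 3: v0=G3 v1=B3 v2=D4 (P5)
bar 4: v0=A3 v1=F4 v2=A4 (P8)
bar 5: v0=G3 v1=G4 v2=B4 (M3)
  R5 @ bar0.0: opens on M3
  R2 @ bar2.0: A3/C5 m3 -> F3/F4 P8 similar
  R3 @ bar2.0: G4 above F4
  R4 @ bar2.0: F3/G4 M2 untreated
  R3 @ bar2.1: G4 above F4
  R3 @ bar2.2: G4 above F4
  R3 @ bar2.3: G4 above F4
  R2 @ bar4.0: G3/D4 P5 -> A3/A4 P8 similar
  R7 @ bar4.0: B3->F4 leap 6st
  R8 @ bar4.0: penult P8 not 3rd/6th
  R6 @ bar5.3: closes on M3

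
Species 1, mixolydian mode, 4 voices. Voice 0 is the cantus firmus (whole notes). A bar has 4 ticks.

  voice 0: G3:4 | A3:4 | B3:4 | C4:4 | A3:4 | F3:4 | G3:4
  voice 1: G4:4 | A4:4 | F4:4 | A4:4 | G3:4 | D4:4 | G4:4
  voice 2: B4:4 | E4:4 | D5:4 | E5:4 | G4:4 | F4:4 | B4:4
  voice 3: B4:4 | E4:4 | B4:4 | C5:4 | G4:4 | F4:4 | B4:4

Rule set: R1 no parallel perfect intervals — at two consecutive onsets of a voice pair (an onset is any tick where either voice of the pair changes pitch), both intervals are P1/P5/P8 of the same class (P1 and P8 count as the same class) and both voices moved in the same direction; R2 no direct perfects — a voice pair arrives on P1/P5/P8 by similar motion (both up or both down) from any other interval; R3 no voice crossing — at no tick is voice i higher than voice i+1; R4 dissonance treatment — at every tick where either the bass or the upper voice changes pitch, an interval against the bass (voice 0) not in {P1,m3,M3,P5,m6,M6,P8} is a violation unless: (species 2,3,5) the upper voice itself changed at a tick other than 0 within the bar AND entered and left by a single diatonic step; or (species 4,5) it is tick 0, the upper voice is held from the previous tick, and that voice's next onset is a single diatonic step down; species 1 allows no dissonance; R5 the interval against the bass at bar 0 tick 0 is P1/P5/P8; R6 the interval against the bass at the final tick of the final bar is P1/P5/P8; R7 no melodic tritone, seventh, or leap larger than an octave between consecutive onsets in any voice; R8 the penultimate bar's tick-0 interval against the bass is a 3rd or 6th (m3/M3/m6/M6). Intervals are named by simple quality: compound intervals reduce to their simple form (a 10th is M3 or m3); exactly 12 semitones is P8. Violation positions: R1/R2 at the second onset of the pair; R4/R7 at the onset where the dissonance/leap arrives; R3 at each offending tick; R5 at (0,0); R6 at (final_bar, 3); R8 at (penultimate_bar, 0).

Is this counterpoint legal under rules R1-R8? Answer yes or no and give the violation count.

bar 0: v0=G3 v1=G4 v2=B4 v3=B4 (M3)
bar 1: v0=A3 v1=A4 v2=E4 v3=E4 (P5)
bar 2: v0=B3 v1=F4 v2=D5 v3=B4 (P8)
bar 3: v0=C4 v1=A4 v2=E5 v3=C5 (P8)
bar 4: v0=A3 v1=G3 v2=G4 v3=G4 (m7)
bar 5: v0=F3 v1=D4 v2=F4 v3=F4 (P8)
bar 6: v0=G3 v1=G4 v2=B4 v3=B4 (M3)
  R5 @ bar0.0: opens on M3
  R5 @ bar0.0: opens on M3
  R1 @ bar1.0: G3/G4 P8 -> A3/A4 P8 similar
  R1 @ bar1.0: B4/B4 P1 -> E4/E4 P1 similar
  R3 @ bar1.0: A4 above E4
  R3 @ bar1.1: A4 above E4
  R3 @ bar1.2: A4 above E4
  R3 @ bar1.3: A4 above E4
  R2 @ bar2.0: A3/E4 P5 -> B3/B4 P8 similar
  R3 @ bar2.0: D5 above B4
  R4 @ bar2.0: B3/F4 TT untreated
  R7 @ bar2.0: E4->D5 leap 10st
  R3 @ bar2.1: D5 above B4
  R3 @ bar2.2: D5 above B4
  R3 @ bar2.3: D5 above B4
  R1 @ bar3.0: B3/B4 P8 -> C4/C5 P8 similar
  R2 @ bar3.0: F4/D5 M6 -> A4/E5 P5 similar
  R3 @ bar3.0: E5 above C5
  R3 @ bar3.1: E5 above C5
  R3 @ bar3.2: E5 above C5
  R3 @ bar3.3: E5 above C5
  R2 @ bar4.0: A4/E5 P5 -> G3/G4 P8 similar
  R2 @ bar4.0: A4/C5 m3 -> G3/G4 P8 similar
  R2 @ bar4.0: E5/C5 M3 -> G4/G4 P1 similar
  R3 @ bar4.0: A3 above G3
  R4 @ bar4.0: A3/G3 M2 untreated
  R4 @ bar4.0: A3/G4 m7 untreated
  R4 @ bar4.0: A3/G4 m7 untreated
  R7 @ bar4.0: A4->G3 leap 14st
  R3 @ bar4.1: A3 above G3
  R3 @ bar4.2: A3 above G3
  R3 @ bar4.3: A3 above G3
  R1 @ bar5.0: G4/G4 P1 -> F4/F4 P1 similar
  R2 @ bar5.0: A3/G4 m7 -> F3/F4 P8 similar
  R2 @ bar5.0: A3/G4 m7 -> F3/F4 P8 similar
  R8 @ bar5.0: penult P8 not 3rd/6th
  R8 @ bar5.0: penult P8 not 3rd/6th
  R1 @ bar6.0: F4/F4 P1 -> B4/B4 P1 similar
  R2 @ bar6.0: F3/D4 M6 -> G3/G4 P8 similar
  R7 @ bar6.0: F4->B4 leap 6st
  R7 @ bar6.0: F4->B4 leap 6st
  R6 @ bar6.3: closes on M3
  R6 @ bar6.3: closes on M3

No (43 violations)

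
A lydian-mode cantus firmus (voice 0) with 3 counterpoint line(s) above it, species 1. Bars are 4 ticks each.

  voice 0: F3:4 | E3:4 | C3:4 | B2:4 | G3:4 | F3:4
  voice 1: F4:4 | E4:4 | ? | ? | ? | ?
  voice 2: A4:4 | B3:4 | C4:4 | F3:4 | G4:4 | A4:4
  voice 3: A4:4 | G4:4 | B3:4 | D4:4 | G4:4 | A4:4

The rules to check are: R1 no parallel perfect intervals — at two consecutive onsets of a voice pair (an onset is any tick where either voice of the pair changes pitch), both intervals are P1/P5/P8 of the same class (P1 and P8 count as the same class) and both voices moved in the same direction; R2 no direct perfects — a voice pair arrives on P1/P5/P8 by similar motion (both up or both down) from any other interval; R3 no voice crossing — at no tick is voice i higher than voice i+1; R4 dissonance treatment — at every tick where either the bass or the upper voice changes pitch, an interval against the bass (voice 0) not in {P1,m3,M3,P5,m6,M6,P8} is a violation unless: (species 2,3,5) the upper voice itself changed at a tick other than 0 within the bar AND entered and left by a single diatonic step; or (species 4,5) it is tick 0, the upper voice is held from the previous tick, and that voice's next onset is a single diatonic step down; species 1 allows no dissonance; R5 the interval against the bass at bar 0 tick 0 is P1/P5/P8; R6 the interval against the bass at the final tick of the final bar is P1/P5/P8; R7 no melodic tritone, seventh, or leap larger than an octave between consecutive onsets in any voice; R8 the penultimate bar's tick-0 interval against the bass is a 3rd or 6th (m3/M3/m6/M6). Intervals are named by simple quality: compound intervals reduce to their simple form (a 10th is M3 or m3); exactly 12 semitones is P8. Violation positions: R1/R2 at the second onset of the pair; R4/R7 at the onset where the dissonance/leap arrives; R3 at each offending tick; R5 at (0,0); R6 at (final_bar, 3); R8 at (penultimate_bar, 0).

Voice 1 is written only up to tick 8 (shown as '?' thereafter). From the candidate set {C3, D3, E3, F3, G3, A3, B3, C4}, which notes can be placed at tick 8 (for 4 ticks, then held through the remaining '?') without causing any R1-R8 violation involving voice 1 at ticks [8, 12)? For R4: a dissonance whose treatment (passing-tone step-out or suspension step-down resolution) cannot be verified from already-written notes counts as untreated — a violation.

{A3}

C3: violates R1,R7
D3: violates R4,R7
E3: violates R2
F3: violates R4,R7
G3: violates R2
A3: legal
B3: violates R2,R4
C4: violates R1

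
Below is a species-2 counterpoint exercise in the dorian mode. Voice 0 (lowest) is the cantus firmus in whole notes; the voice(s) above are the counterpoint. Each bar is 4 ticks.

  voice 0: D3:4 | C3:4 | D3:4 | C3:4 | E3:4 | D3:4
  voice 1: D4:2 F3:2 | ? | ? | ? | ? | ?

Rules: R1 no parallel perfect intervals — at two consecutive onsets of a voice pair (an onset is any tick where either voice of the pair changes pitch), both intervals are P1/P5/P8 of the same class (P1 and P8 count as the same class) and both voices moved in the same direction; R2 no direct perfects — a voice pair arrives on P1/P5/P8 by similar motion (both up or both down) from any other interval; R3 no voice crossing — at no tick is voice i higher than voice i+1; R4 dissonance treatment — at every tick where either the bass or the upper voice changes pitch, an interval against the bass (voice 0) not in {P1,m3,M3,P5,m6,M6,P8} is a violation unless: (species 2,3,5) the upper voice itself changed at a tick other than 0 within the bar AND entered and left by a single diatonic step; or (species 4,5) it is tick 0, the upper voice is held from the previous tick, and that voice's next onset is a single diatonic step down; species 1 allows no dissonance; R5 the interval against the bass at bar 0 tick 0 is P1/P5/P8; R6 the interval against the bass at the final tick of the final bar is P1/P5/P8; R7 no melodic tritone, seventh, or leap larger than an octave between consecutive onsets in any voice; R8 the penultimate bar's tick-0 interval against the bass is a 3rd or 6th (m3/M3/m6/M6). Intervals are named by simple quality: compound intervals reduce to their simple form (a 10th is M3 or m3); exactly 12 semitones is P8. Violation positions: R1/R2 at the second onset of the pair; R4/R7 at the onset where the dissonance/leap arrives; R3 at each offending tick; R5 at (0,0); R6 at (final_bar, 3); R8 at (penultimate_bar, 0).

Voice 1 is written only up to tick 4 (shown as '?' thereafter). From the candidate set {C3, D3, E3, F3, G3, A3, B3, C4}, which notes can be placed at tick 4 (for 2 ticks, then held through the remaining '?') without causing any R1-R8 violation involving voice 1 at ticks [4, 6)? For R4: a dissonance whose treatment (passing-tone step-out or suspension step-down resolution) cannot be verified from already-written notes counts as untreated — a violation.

C3: violates R2
D3: violates R4
E3: legal
F3: violates R4
G3: legal
A3: legal
B3: violates R4,R7
C4: legal

{A3, C4, E3, G3}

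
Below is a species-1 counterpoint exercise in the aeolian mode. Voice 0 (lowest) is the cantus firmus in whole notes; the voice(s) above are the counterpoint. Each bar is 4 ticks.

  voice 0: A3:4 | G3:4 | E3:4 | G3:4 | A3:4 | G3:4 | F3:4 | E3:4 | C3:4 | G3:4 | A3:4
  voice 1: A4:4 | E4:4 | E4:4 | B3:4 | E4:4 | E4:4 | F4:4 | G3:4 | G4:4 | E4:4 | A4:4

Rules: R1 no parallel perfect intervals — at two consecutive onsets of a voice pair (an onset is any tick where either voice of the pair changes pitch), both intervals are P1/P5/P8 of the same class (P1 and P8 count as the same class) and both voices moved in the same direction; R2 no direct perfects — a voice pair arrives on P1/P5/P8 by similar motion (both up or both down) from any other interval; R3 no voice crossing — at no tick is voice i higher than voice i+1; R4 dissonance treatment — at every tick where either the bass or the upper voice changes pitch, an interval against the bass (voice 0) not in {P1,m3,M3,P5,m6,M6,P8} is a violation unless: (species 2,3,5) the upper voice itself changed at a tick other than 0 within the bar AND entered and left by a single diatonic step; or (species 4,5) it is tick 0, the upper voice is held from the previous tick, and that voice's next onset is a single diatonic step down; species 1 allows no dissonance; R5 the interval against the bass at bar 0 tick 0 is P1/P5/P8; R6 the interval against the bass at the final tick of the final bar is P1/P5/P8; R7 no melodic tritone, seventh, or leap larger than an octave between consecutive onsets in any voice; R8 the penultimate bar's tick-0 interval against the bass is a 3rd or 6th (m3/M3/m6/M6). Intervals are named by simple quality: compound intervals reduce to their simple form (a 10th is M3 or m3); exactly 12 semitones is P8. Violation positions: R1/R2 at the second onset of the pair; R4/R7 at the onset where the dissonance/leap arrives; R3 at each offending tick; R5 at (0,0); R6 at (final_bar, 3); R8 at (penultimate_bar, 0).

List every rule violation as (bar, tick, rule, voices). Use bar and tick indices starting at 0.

bar 0: v0=A3 v1=A4 downbeat P8
bar 1: v0=G3 v1=E4 downbeat M6
bar 2: v0=E3 v1=E4 downbeat P8
bar 3: v0=G3 v1=B3 downbeat M3
bar 4: v0=A3 v1=E4 downbeat P5
bar 5: v0=G3 v1=E4 downbeat M6
bar 6: v0=F3 v1=F4 downbeat P8
bar 7: v0=E3 v1=G3 downbeat m3
bar 8: v0=C3 v1=G4 downbeat P5
bar 9: v0=G3 v1=E4 downbeat M6
bar 10: v0=A3 v1=A4 downbeat P8
  -> R2 @ bar 4 tick 0 v(0, 1): G3/B3 M3 -> A3/E4 P5 similar
  -> R7 @ bar 7 tick 0 v(1,): F4->G3 leap 10st
  -> R2 @ bar 10 tick 0 v(0, 1): G3/E4 M6 -> A3/A4 P8 similar

(4, 0, R2, (0, 1))
(7, 0, R7, (1,))
(10, 0, R2, (0, 1))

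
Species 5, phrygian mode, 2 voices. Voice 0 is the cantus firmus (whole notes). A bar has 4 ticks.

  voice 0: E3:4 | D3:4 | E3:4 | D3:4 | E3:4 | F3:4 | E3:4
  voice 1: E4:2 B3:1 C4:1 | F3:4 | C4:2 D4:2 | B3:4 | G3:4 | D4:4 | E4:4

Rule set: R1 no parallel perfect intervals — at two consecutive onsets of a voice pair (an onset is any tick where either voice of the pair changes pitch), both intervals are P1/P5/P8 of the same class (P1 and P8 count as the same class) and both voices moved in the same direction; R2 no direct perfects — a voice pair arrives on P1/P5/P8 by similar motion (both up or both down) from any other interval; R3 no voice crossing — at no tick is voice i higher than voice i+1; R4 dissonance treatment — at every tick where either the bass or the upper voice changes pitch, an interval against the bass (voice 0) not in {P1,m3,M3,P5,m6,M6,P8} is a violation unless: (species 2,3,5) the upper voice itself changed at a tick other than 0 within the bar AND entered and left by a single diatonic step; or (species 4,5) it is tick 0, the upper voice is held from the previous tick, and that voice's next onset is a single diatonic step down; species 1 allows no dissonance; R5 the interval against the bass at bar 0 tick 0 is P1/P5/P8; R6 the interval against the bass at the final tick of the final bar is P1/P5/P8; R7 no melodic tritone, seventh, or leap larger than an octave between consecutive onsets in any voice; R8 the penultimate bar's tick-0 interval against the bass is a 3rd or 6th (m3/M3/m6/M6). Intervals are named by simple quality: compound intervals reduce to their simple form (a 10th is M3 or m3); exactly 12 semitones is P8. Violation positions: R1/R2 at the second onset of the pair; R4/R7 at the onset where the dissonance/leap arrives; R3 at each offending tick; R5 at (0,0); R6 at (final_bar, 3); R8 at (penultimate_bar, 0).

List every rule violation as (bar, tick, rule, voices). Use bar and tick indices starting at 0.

(2, 2, R4, (0, 1))

bar 0: v0=E3 v1=E4 downbeat P8
bar 1: v0=D3 v1=F3 downbeat m3
bar 2: v0=E3 v1=C4 downbeat m6
bar 3: v0=D3 v1=B3 downbeat M6
bar 4: v0=E3 v1=G3 downbeat m3
bar 5: v0=F3 v1=D4 downbeat M6
bar 6: v0=E3 v1=E4 downbeat P8
  -> R4 @ bar 2 tick 2 v(0, 1): E3/D4 m7 untreated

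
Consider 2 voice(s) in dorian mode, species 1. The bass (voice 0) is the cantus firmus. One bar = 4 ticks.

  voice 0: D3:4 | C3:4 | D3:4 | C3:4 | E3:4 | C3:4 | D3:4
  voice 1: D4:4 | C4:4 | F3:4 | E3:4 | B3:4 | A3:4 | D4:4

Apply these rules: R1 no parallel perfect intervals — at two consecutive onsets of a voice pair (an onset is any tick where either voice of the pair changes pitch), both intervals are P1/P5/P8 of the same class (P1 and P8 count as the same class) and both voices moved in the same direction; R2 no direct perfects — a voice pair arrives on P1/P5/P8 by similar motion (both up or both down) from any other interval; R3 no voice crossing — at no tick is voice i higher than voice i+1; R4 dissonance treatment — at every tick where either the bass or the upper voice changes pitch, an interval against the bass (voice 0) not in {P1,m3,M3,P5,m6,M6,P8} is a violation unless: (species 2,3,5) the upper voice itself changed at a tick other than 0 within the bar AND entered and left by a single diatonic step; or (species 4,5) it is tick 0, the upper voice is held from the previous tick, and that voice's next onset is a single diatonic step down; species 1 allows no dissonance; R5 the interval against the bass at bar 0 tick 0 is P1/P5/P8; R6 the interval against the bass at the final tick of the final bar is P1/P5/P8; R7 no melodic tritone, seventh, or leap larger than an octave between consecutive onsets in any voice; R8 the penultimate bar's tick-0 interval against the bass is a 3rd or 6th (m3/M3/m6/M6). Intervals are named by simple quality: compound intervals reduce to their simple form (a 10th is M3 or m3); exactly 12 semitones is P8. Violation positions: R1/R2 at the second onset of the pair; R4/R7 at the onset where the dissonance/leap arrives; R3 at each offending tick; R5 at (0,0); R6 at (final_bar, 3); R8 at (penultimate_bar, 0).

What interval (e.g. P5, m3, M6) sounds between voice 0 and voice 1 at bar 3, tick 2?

voice 0=C3 voice 1=E3 -> M3

M3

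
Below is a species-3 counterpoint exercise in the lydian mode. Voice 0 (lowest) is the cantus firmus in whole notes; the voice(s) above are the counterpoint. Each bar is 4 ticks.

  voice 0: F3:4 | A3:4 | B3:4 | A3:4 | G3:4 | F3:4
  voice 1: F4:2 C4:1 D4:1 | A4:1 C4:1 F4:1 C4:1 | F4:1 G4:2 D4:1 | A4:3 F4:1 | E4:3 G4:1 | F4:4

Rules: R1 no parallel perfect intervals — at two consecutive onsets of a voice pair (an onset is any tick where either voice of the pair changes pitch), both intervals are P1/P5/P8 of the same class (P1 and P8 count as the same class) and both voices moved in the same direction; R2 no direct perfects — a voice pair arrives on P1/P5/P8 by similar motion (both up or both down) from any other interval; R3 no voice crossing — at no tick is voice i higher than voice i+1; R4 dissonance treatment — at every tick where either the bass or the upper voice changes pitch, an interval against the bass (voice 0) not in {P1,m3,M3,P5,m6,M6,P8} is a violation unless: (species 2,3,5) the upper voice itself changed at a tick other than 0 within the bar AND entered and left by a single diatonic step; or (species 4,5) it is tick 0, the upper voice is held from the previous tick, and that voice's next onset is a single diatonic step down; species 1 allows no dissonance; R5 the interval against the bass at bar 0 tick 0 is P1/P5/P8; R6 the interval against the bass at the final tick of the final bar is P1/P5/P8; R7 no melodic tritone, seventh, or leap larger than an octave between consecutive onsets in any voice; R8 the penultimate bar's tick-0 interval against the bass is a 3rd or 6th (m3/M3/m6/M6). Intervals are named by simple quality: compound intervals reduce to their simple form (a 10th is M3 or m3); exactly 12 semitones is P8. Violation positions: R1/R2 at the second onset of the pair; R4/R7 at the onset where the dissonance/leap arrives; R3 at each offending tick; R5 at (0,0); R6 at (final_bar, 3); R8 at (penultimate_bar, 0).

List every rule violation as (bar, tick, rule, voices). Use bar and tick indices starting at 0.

bar 0: v0=F3 v1=F4 downbeat P8
bar 1: v0=A3 v1=A4 downbeat P8
bar 2: v0=B3 v1=F4 downbeat TT
bar 3: v0=A3 v1=A4 downbeat P8
bar 4: v0=G3 v1=E4 downbeat M6
bar 5: v0=F3 v1=F4 downbeat P8
  -> R2 @ bar 1 tick 0 v(0, 1): F3/D4 M6 -> A3/A4 P8 similar
  -> R4 @ bar 2 tick 0 v(0, 1): B3/F4 TT untreated
  -> R1 @ bar 5 tick 0 v(0, 1): G3/G4 P8 -> F3/F4 P8 similar

(1, 0, R2, (0, 1))
(2, 0, R4, (0, 1))
(5, 0, R1, (0, 1))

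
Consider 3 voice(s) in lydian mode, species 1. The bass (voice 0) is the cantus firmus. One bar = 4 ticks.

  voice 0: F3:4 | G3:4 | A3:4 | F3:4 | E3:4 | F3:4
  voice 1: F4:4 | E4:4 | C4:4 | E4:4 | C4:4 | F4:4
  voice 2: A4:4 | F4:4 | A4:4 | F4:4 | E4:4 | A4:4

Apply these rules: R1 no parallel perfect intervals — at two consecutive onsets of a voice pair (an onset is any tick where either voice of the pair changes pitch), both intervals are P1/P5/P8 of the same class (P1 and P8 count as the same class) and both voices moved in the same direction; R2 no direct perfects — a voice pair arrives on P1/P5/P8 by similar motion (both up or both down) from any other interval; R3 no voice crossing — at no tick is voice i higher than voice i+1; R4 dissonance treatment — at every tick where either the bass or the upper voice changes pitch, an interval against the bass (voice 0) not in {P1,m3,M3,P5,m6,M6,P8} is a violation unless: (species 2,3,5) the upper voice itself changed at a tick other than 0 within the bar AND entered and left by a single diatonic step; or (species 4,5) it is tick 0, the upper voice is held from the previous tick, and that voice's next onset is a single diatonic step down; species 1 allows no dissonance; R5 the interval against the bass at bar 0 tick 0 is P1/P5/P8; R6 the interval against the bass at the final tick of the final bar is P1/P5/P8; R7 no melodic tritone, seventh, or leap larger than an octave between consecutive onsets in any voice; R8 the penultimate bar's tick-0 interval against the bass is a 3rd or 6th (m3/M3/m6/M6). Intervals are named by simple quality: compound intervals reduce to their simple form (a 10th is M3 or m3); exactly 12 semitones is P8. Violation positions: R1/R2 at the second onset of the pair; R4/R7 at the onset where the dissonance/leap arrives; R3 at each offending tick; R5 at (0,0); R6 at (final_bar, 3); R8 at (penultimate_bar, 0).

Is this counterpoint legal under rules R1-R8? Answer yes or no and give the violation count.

No (9 violations)

bar 0: v0=F3 v1=F4 v2=A4 (M3)
bar 1: v0=G3 v1=E4 v2=F4 (m7)
bar 2: v0=A3 v1=C4 v2=A4 (P8)
bar 3: v0=F3 v1=E4 v2=F4 (P8)
bar 4: v0=E3 v1=C4 v2=E4 (P8)
bar 5: v0=F3 v1=F4 v2=A4 (M3)
  R5 @ bar0.0: opens on M3
  R4 @ bar1.0: G3/F4 m7 untreated
  R2 @ bar2.0: G3/F4 m7 -> A3/A4 P8 similar
  R1 @ bar3.0: A3/A4 P8 -> F3/F4 P8 similar
  R4 @ bar3.0: F3/E4 M7 untreated
  R1 @ bar4.0: F3/F4 P8 -> E3/E4 P8 similar
  R8 @ bar4.0: penult P8 not 3rd/6th
  R2 @ bar5.0: E3/C4 m6 -> F3/F4 P8 similar
  R6 @ bar5.3: closes on M3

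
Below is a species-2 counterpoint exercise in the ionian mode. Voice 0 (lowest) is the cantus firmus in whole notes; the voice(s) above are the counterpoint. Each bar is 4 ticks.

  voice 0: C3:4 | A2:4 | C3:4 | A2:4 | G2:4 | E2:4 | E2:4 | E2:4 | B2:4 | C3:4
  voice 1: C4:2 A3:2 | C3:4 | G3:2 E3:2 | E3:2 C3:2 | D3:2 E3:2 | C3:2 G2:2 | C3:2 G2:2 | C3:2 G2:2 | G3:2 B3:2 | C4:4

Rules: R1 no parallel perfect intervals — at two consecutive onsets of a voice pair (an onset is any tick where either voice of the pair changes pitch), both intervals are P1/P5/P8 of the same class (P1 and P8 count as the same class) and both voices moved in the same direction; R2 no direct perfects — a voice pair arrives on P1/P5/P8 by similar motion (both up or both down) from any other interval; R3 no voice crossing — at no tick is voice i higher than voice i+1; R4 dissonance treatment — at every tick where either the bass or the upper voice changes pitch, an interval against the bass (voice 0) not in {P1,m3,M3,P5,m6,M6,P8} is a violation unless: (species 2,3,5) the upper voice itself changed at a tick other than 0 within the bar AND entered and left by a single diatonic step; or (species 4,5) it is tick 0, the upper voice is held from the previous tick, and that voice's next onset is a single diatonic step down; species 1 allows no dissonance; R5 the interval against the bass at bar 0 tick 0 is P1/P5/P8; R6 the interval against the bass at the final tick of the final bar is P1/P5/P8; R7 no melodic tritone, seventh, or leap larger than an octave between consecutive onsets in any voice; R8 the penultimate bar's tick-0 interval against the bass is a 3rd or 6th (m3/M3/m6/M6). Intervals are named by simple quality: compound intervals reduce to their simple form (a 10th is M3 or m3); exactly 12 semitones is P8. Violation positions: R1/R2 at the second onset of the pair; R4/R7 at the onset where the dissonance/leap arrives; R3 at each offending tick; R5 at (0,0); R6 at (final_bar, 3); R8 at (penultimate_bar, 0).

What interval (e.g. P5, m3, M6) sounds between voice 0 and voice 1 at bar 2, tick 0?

P5

voice 0=C3 voice 1=G3 -> P5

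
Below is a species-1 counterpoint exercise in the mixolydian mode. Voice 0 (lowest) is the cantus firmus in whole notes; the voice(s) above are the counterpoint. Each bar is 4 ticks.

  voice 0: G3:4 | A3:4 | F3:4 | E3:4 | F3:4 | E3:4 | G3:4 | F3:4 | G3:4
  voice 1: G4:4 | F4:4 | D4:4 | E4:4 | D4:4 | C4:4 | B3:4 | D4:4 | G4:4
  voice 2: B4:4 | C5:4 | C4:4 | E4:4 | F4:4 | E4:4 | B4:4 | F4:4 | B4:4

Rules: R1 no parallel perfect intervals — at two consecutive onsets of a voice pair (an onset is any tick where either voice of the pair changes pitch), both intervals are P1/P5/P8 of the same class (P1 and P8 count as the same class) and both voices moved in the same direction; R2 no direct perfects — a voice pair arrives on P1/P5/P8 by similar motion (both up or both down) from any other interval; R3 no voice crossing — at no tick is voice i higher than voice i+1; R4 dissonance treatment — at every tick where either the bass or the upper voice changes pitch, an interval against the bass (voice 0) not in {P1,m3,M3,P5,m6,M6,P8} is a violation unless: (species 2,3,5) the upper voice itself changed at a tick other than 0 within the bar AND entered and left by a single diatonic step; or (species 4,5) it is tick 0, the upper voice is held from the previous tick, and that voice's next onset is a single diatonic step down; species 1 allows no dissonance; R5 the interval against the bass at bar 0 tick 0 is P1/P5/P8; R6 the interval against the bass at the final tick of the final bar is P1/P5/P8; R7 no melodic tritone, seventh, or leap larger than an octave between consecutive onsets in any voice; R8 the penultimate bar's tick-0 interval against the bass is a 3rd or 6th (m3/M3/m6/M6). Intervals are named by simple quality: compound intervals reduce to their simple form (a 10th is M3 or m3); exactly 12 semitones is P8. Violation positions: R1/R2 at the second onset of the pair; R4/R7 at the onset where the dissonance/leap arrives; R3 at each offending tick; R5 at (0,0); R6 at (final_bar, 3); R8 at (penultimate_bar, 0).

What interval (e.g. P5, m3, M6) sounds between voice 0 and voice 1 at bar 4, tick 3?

voice 0=F3 voice 1=D4 -> M6

M6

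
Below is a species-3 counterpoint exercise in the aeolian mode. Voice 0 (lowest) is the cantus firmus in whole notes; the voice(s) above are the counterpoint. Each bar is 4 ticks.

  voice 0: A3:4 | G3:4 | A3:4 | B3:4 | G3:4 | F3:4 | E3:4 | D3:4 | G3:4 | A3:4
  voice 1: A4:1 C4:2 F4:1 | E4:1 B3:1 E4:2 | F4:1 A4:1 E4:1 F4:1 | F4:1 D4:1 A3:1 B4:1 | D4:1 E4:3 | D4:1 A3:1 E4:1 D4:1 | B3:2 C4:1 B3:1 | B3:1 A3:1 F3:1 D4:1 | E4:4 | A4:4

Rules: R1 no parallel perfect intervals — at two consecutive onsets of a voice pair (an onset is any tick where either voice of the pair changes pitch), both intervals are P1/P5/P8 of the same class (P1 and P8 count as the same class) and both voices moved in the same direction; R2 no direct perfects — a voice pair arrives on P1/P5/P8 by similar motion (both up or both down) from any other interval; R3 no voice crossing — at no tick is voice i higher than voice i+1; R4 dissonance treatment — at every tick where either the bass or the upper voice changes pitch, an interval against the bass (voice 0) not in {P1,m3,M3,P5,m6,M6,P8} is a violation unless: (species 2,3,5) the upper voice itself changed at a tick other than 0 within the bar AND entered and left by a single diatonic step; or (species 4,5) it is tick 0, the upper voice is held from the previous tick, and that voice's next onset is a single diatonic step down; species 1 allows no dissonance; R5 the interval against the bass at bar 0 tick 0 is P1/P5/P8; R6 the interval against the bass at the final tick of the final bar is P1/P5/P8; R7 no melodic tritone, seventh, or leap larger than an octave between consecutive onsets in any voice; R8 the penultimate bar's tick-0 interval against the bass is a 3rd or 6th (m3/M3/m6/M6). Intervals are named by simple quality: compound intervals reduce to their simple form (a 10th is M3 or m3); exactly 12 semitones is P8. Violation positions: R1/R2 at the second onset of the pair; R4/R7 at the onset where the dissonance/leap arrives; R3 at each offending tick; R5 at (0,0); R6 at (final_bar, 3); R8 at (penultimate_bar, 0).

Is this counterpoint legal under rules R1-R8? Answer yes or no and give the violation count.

No (8 violations)

bar 0: v0=A3 v1=A4 (P8)
bar 1: v0=G3 v1=E4 (M6)
bar 2: v0=A3 v1=F4 (m6)
bar 3: v0=B3 v1=F4 (TT)
bar 4: v0=G3 v1=D4 (P5)
bar 5: v0=F3 v1=D4 (M6)
bar 6: v0=E3 v1=B3 (P5)
bar 7: v0=D3 v1=B3 (M6)
bar 8: v0=G3 v1=E4 (M6)
bar 9: v0=A3 v1=A4 (P8)
  R4 @ bar3.0: B3/F4 TT untreated
  R3 @ bar3.2: B3 above A3
  R4 @ bar3.2: B3/A3 M2 untreated
  R7 @ bar3.3: A3->B4 leap 14st
  R2 @ bar4.0: B3/B4 P8 -> G3/D4 P5 similar
  R4 @ bar5.2: F3/E4 M7 untreated
  R2 @ bar6.0: F3/D4 M6 -> E3/B3 P5 similar
  R2 @ bar9.0: G3/E4 M6 -> A3/A4 P8 similar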